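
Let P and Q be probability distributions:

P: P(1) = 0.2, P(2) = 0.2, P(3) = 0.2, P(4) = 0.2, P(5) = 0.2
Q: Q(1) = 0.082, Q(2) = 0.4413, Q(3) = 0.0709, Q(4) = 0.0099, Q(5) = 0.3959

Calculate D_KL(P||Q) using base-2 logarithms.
0.9984 bits

D_KL(P||Q) = Σ P(x) log₂(P(x)/Q(x))

Computing term by term:
  P(1)·log₂(P(1)/Q(1)) = 0.2·log₂(0.2/0.082) = 0.25726
  P(2)·log₂(P(2)/Q(2)) = 0.2·log₂(0.2/0.4413) = -0.22835
  P(3)·log₂(P(3)/Q(3)) = 0.2·log₂(0.2/0.0709) = 0.29923
  P(4)·log₂(P(4)/Q(4)) = 0.2·log₂(0.2/0.0099) = 0.86729
  P(5)·log₂(P(5)/Q(5)) = 0.2·log₂(0.2/0.3959) = -0.19703

D_KL(P||Q) = 0.25726 - 0.22835 + 0.29923 + 0.86729 - 0.19703 = 0.99840 ≈ 0.9984 bits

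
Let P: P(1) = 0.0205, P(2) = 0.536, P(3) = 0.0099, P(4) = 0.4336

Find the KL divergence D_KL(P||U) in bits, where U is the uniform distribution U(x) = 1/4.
0.8141 bits

U(i) = 1/4 for all i

D_KL(P||U) = Σ P(x) log₂(P(x) / (1/4))
           = Σ P(x) log₂(P(x)) + log₂(4)
           = log₂(4) - H(P)

H(P) = -Σ P(x) log₂(P(x)):
  -P(1)·log₂(P(1)) = -(0.0205)·log₂(0.0205) = 0.11497
  -P(2)·log₂(P(2)) = -(0.536)·log₂(0.536) = 0.48224
  -P(3)·log₂(P(3)) = -(0.0099)·log₂(0.0099) = 0.06592
  -P(4)·log₂(P(4)) = -(0.4336)·log₂(0.4336) = 0.52273
H(P) = 0.11497 + 0.48224 + 0.06592 + 0.52273 = 1.18586 bits

log₂(4) = 2.00000 bits

D_KL(P||U) = 2.00000 - 1.18586 = 0.81414 ≈ 0.8141 bits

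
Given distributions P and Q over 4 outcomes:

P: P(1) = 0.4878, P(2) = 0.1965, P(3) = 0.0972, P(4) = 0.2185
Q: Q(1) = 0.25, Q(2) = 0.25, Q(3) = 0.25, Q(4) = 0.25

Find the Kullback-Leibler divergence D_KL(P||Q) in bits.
0.2272 bits

D_KL(P||Q) = Σ P(x) log₂(P(x)/Q(x))

Computing term by term:
  P(1)·log₂(P(1)/Q(1)) = 0.4878·log₂(0.4878/0.25) = 0.47042
  P(2)·log₂(P(2)/Q(2)) = 0.1965·log₂(0.1965/0.25) = -0.06826
  P(3)·log₂(P(3)/Q(3)) = 0.0972·log₂(0.0972/0.25) = -0.13247
  P(4)·log₂(P(4)/Q(4)) = 0.2185·log₂(0.2185/0.25) = -0.04245

D_KL(P||Q) = 0.47042 - 0.06826 - 0.13247 - 0.04245 = 0.22724 ≈ 0.2272 bits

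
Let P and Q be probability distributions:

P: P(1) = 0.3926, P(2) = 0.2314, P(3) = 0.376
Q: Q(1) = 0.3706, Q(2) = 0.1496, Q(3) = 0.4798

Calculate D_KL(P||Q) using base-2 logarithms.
0.0460 bits

D_KL(P||Q) = Σ P(x) log₂(P(x)/Q(x))

Computing term by term:
  P(1)·log₂(P(1)/Q(1)) = 0.3926·log₂(0.3926/0.3706) = 0.03266
  P(2)·log₂(P(2)/Q(2)) = 0.2314·log₂(0.2314/0.1496) = 0.14562
  P(3)·log₂(P(3)/Q(3)) = 0.376·log₂(0.376/0.4798) = -0.13224

D_KL(P||Q) = 0.03266 + 0.14562 - 0.13224 = 0.04604 ≈ 0.0460 bits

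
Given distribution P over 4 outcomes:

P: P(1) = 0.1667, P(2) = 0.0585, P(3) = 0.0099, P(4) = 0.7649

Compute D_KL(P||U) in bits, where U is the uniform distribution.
0.9679 bits

U(i) = 1/4 for all i

D_KL(P||U) = Σ P(x) log₂(P(x) / (1/4))
           = Σ P(x) log₂(P(x)) + log₂(4)
           = log₂(4) - H(P)

H(P) = -Σ P(x) log₂(P(x)):
  -P(1)·log₂(P(1)) = -(0.1667)·log₂(0.1667) = 0.43087
  -P(2)·log₂(P(2)) = -(0.0585)·log₂(0.0585) = 0.23958
  -P(3)·log₂(P(3)) = -(0.0099)·log₂(0.0099) = 0.06592
  -P(4)·log₂(P(4)) = -(0.7649)·log₂(0.7649) = 0.29575
H(P) = 0.43087 + 0.23958 + 0.06592 + 0.29575 = 1.03212 bits

log₂(4) = 2.00000 bits

D_KL(P||U) = 2.00000 - 1.03212 = 0.96788 ≈ 0.9679 bits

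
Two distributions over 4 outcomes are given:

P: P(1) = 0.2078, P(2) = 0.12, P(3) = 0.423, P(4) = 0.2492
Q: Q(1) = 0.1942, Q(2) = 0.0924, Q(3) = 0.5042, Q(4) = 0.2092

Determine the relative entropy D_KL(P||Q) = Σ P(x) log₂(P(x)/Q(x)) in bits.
0.0213 bits

D_KL(P||Q) = Σ P(x) log₂(P(x)/Q(x))

Computing term by term:
  P(1)·log₂(P(1)/Q(1)) = 0.2078·log₂(0.2078/0.1942) = 0.02029
  P(2)·log₂(P(2)/Q(2)) = 0.12·log₂(0.12/0.0924) = 0.04525
  P(3)·log₂(P(3)/Q(3)) = 0.423·log₂(0.423/0.5042) = -0.10716
  P(4)·log₂(P(4)/Q(4)) = 0.2492·log₂(0.2492/0.2092) = 0.06290

D_KL(P||Q) = 0.02029 + 0.04525 - 0.10716 + 0.06290 = 0.02128 ≈ 0.0213 bits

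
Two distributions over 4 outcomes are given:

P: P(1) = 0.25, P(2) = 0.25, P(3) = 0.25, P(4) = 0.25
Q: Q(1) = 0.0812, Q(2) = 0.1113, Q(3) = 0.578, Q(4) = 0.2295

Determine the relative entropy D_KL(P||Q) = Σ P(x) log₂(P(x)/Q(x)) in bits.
0.4260 bits

D_KL(P||Q) = Σ P(x) log₂(P(x)/Q(x))

Computing term by term:
  P(1)·log₂(P(1)/Q(1)) = 0.25·log₂(0.25/0.0812) = 0.40559
  P(2)·log₂(P(2)/Q(2)) = 0.25·log₂(0.25/0.1113) = 0.29187
  P(3)·log₂(P(3)/Q(3)) = 0.25·log₂(0.25/0.578) = -0.30229
  P(4)·log₂(P(4)/Q(4)) = 0.25·log₂(0.25/0.2295) = 0.03086

D_KL(P||Q) = 0.40559 + 0.29187 - 0.30229 + 0.03086 = 0.42603 ≈ 0.4260 bits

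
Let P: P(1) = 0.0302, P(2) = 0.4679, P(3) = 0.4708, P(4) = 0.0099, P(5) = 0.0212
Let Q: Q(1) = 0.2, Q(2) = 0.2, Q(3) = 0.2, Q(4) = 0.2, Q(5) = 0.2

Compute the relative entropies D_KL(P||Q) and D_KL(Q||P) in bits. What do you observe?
D_KL(P||Q) = 0.9613 bits, D_KL(Q||P) = 1.5681 bits. The two directions give different values (D_KL(Q||P) exceeds D_KL(P||Q) by 0.6068 bits): KL divergence is asymmetric.

D_KL(P||Q) = Σ P(x) log₂(P(x)/Q(x))

Computing term by term:
  P(1)·log₂(P(1)/Q(1)) = 0.0302·log₂(0.0302/0.2) = -0.08237
  P(2)·log₂(P(2)/Q(2)) = 0.4679·log₂(0.4679/0.2) = 0.57374
  P(3)·log₂(P(3)/Q(3)) = 0.4708·log₂(0.4708/0.2) = 0.58149
  P(4)·log₂(P(4)/Q(4)) = 0.0099·log₂(0.0099/0.2) = -0.04293
  P(5)·log₂(P(5)/Q(5)) = 0.0212·log₂(0.0212/0.2) = -0.06864

D_KL(P||Q) = -0.08237 + 0.57374 + 0.58149 - 0.04293 - 0.06864 = 0.96129 ≈ 0.9613 bits

D_KL(Q||P) = Σ Q(x) log₂(Q(x)/P(x))

Computing term by term:
  Q(1)·log₂(Q(1)/P(1)) = 0.2·log₂(0.2/0.0302) = 0.54548
  Q(2)·log₂(Q(2)/P(2)) = 0.2·log₂(0.2/0.4679) = -0.24524
  Q(3)·log₂(Q(3)/P(3)) = 0.2·log₂(0.2/0.4708) = -0.24702
  Q(4)·log₂(Q(4)/P(4)) = 0.2·log₂(0.2/0.0099) = 0.86729
  Q(5)·log₂(Q(5)/P(5)) = 0.2·log₂(0.2/0.0212) = 0.64757

D_KL(Q||P) = 0.54548 - 0.24524 - 0.24702 + 0.86729 + 0.64757 = 1.56808 ≈ 1.5681 bits

These are NOT equal (difference: 0.6068 bits). KL divergence is asymmetric: D_KL(P||Q) ≠ D_KL(Q||P) in general.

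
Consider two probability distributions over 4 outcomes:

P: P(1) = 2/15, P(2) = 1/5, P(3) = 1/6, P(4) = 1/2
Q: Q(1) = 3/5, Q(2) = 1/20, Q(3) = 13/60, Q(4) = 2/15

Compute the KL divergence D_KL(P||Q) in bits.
1.0010 bits

D_KL(P||Q) = Σ P(x) log₂(P(x)/Q(x))

Computing term by term:
  P(1)·log₂(P(1)/Q(1)) = (2/15)·log₂((2/15)/(3/5)) = -0.28932
  P(2)·log₂(P(2)/Q(2)) = (1/5)·log₂((1/5)/(1/20)) = 0.40000
  P(3)·log₂(P(3)/Q(3)) = (1/6)·log₂((1/6)/(13/60)) = -0.06309
  P(4)·log₂(P(4)/Q(4)) = (1/2)·log₂((1/2)/(2/15)) = 0.95345

D_KL(P||Q) = -0.28932 + 0.40000 - 0.06309 + 0.95345 = 1.00104 ≈ 1.0010 bits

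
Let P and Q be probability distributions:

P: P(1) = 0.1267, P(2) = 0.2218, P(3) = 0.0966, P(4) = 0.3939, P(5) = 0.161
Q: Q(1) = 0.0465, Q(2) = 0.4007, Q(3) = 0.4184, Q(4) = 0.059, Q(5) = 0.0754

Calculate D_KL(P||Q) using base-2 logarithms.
1.0448 bits

D_KL(P||Q) = Σ P(x) log₂(P(x)/Q(x))

Computing term by term:
  P(1)·log₂(P(1)/Q(1)) = 0.1267·log₂(0.1267/0.0465) = 0.18322
  P(2)·log₂(P(2)/Q(2)) = 0.2218·log₂(0.2218/0.4007) = -0.18925
  P(3)·log₂(P(3)/Q(3)) = 0.0966·log₂(0.0966/0.4184) = -0.20429
  P(4)·log₂(P(4)/Q(4)) = 0.3939·log₂(0.3939/0.059) = 1.07891
  P(5)·log₂(P(5)/Q(5)) = 0.161·log₂(0.161/0.0754) = 0.17620

D_KL(P||Q) = 0.18322 - 0.18925 - 0.20429 + 1.07891 + 0.17620 = 1.04479 ≈ 1.0448 bits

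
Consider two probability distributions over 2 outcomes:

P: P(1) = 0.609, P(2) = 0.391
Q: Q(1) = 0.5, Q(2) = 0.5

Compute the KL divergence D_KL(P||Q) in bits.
0.0346 bits

D_KL(P||Q) = Σ P(x) log₂(P(x)/Q(x))

Computing term by term:
  P(1)·log₂(P(1)/Q(1)) = 0.609·log₂(0.609/0.5) = 0.17327
  P(2)·log₂(P(2)/Q(2)) = 0.391·log₂(0.391/0.5) = -0.13871

D_KL(P||Q) = 0.17327 - 0.13871 = 0.03456 ≈ 0.0346 bits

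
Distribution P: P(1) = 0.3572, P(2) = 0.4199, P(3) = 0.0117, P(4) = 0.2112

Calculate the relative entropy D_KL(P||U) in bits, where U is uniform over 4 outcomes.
0.3950 bits

U(i) = 1/4 for all i

D_KL(P||U) = Σ P(x) log₂(P(x) / (1/4))
           = Σ P(x) log₂(P(x)) + log₂(4)
           = log₂(4) - H(P)

H(P) = -Σ P(x) log₂(P(x)):
  -P(1)·log₂(P(1)) = -(0.3572)·log₂(0.3572) = 0.53051
  -P(2)·log₂(P(2)) = -(0.4199)·log₂(0.4199) = 0.52567
  -P(3)·log₂(P(3)) = -(0.0117)·log₂(0.0117) = 0.07508
  -P(4)·log₂(P(4)) = -(0.2112)·log₂(0.2112) = 0.47379
H(P) = 0.53051 + 0.52567 + 0.07508 + 0.47379 = 1.60505 bits

log₂(4) = 2.00000 bits

D_KL(P||U) = 2.00000 - 1.60505 = 0.39495 ≈ 0.3950 bits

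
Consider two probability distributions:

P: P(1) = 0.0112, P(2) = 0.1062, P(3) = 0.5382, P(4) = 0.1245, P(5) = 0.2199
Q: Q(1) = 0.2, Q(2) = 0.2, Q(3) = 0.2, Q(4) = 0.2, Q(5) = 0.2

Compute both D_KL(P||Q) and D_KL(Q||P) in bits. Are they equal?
D_KL(P||Q) = 0.5700 bits, D_KL(Q||P) = 0.8381 bits. No, they are not equal.

D_KL(P||Q) = Σ P(x) log₂(P(x)/Q(x))

Computing term by term:
  P(1)·log₂(P(1)/Q(1)) = 0.0112·log₂(0.0112/0.2) = -0.04657
  P(2)·log₂(P(2)/Q(2)) = 0.1062·log₂(0.1062/0.2) = -0.09698
  P(3)·log₂(P(3)/Q(3)) = 0.5382·log₂(0.5382/0.2) = 0.76863
  P(4)·log₂(P(4)/Q(4)) = 0.1245·log₂(0.1245/0.2) = -0.08514
  P(5)·log₂(P(5)/Q(5)) = 0.2199·log₂(0.2199/0.2) = 0.03009

D_KL(P||Q) = -0.04657 - 0.09698 + 0.76863 - 0.08514 + 0.03009 = 0.57003 ≈ 0.5700 bits

D_KL(Q||P) = Σ Q(x) log₂(Q(x)/P(x))

Computing term by term:
  Q(1)·log₂(Q(1)/P(1)) = 0.2·log₂(0.2/0.0112) = 0.83169
  Q(2)·log₂(Q(2)/P(2)) = 0.2·log₂(0.2/0.1062) = 0.18264
  Q(3)·log₂(Q(3)/P(3)) = 0.2·log₂(0.2/0.5382) = -0.28563
  Q(4)·log₂(Q(4)/P(4)) = 0.2·log₂(0.2/0.1245) = 0.13677
  Q(5)·log₂(Q(5)/P(5)) = 0.2·log₂(0.2/0.2199) = -0.02737

D_KL(Q||P) = 0.83169 + 0.18264 - 0.28563 + 0.13677 - 0.02737 = 0.83810 ≈ 0.8381 bits

These are NOT equal (difference: 0.2681 bits). KL divergence is asymmetric: D_KL(P||Q) ≠ D_KL(Q||P) in general.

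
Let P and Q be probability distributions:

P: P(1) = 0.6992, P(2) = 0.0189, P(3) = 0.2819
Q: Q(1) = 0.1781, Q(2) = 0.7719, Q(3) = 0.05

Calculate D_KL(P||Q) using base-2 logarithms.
1.9818 bits

D_KL(P||Q) = Σ P(x) log₂(P(x)/Q(x))

Computing term by term:
  P(1)·log₂(P(1)/Q(1)) = 0.6992·log₂(0.6992/0.1781) = 1.37953
  P(2)·log₂(P(2)/Q(2)) = 0.0189·log₂(0.0189/0.7719) = -0.10115
  P(3)·log₂(P(3)/Q(3)) = 0.2819·log₂(0.2819/0.05) = 0.70339

D_KL(P||Q) = 1.37953 - 0.10115 + 0.70339 = 1.98177 ≈ 1.9818 bits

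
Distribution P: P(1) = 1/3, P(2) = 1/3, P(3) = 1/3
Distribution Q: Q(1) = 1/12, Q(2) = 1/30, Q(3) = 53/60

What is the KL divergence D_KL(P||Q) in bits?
1.3053 bits

D_KL(P||Q) = Σ P(x) log₂(P(x)/Q(x))

Computing term by term:
  P(1)·log₂(P(1)/Q(1)) = (1/3)·log₂((1/3)/(1/12)) = 0.66667
  P(2)·log₂(P(2)/Q(2)) = (1/3)·log₂((1/3)/(1/30)) = 1.10731
  P(3)·log₂(P(3)/Q(3)) = (1/3)·log₂((1/3)/(53/60)) = -0.46866

D_KL(P||Q) = 0.66667 + 1.10731 - 0.46866 = 1.30532 ≈ 1.3053 bits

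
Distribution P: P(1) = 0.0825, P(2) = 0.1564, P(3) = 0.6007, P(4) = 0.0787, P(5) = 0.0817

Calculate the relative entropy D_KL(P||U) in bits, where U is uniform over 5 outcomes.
0.5808 bits

U(i) = 1/5 for all i

D_KL(P||U) = Σ P(x) log₂(P(x) / (1/5))
           = Σ P(x) log₂(P(x)) + log₂(5)
           = log₂(5) - H(P)

H(P) = -Σ P(x) log₂(P(x)):
  -P(1)·log₂(P(1)) = -(0.0825)·log₂(0.0825) = 0.29696
  -P(2)·log₂(P(2)) = -(0.1564)·log₂(0.1564) = 0.41863
  -P(3)·log₂(P(3)) = -(0.6007)·log₂(0.6007) = 0.44168
  -P(4)·log₂(P(4)) = -(0.0787)·log₂(0.0787) = 0.28863
  -P(5)·log₂(P(5)) = -(0.0817)·log₂(0.0817) = 0.29522
H(P) = 0.29696 + 0.41863 + 0.44168 + 0.28863 + 0.29522 = 1.74112 bits

log₂(5) = 2.32193 bits

D_KL(P||U) = 2.32193 - 1.74112 = 0.58081 ≈ 0.5808 bits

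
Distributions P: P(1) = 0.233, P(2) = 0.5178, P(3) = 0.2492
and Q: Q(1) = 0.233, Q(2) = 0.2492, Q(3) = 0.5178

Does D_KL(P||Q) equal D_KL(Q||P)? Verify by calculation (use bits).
D_KL(P||Q) = 0.2834 bits, D_KL(Q||P) = 0.2834 bits. Yes — for this pair D_KL(P||Q) = D_KL(Q||P).

D_KL(P||Q) = Σ P(x) log₂(P(x)/Q(x))

Computing term by term:
  P(1)·log₂(P(1)/Q(1)) = 0.233·log₂(0.233/0.233) = 0.00000
  P(2)·log₂(P(2)/Q(2)) = 0.5178·log₂(0.5178/0.2492) = 0.54633
  P(3)·log₂(P(3)/Q(3)) = 0.2492·log₂(0.2492/0.5178) = -0.26293

D_KL(P||Q) = 0.00000 + 0.54633 - 0.26293 = 0.28340 ≈ 0.2834 bits

D_KL(Q||P) = Σ Q(x) log₂(Q(x)/P(x))

Computing term by term:
  Q(1)·log₂(Q(1)/P(1)) = 0.233·log₂(0.233/0.233) = 0.00000
  Q(2)·log₂(Q(2)/P(2)) = 0.2492·log₂(0.2492/0.5178) = -0.26293
  Q(3)·log₂(Q(3)/P(3)) = 0.5178·log₂(0.5178/0.2492) = 0.54633

D_KL(Q||P) = 0.00000 - 0.26293 + 0.54633 = 0.28340 ≈ 0.2834 bits

These ARE equal here. Q is P with outcomes relabeled (Q(2) = P(3), Q(3) = P(2)) by a relabeling that is its own inverse, so the two sums contain exactly the same terms in a different order. This is a special case — KL divergence is not symmetric in general: D_KL(P||Q) ≠ D_KL(Q||P) for most P, Q.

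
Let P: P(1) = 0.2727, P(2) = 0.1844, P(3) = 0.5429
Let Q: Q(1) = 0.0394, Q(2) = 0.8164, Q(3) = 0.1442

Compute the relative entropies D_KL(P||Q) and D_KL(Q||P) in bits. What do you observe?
D_KL(P||Q) = 1.4037 bits, D_KL(Q||P) = 1.3666 bits. The two directions give different values (D_KL(P||Q) exceeds D_KL(Q||P) by 0.0371 bits): KL divergence is asymmetric.

D_KL(P||Q) = Σ P(x) log₂(P(x)/Q(x))

Computing term by term:
  P(1)·log₂(P(1)/Q(1)) = 0.2727·log₂(0.2727/0.0394) = 0.76112
  P(2)·log₂(P(2)/Q(2)) = 0.1844·log₂(0.1844/0.8164) = -0.39580
  P(3)·log₂(P(3)/Q(3)) = 0.5429·log₂(0.5429/0.1442) = 1.03836

D_KL(P||Q) = 0.76112 - 0.39580 + 1.03836 = 1.40368 ≈ 1.4037 bits

D_KL(Q||P) = Σ Q(x) log₂(Q(x)/P(x))

Computing term by term:
  Q(1)·log₂(Q(1)/P(1)) = 0.0394·log₂(0.0394/0.2727) = -0.10997
  Q(2)·log₂(Q(2)/P(2)) = 0.8164·log₂(0.8164/0.1844) = 1.75235
  Q(3)·log₂(Q(3)/P(3)) = 0.1442·log₂(0.1442/0.5429) = -0.27580

D_KL(Q||P) = -0.10997 + 1.75235 - 0.27580 = 1.36658 ≈ 1.3666 bits

These are NOT equal (difference: 0.0371 bits). KL divergence is asymmetric: D_KL(P||Q) ≠ D_KL(Q||P) in general.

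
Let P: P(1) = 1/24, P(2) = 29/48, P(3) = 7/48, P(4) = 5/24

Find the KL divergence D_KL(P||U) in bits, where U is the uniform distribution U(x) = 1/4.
0.4932 bits

U(i) = 1/4 for all i

D_KL(P||U) = Σ P(x) log₂(P(x) / (1/4))
           = Σ P(x) log₂(P(x)) + log₂(4)
           = log₂(4) - H(P)

H(P) = -Σ P(x) log₂(P(x)):
  -P(1)·log₂(P(1)) = -(1/24)·log₂(1/24) = 0.19104
  -P(2)·log₂(P(2)) = -(29/48)·log₂(29/48) = 0.43922
  -P(3)·log₂(P(3)) = -(7/48)·log₂(7/48) = 0.40507
  -P(4)·log₂(P(4)) = -(5/24)·log₂(5/24) = 0.47147
H(P) = 0.19104 + 0.43922 + 0.40507 + 0.47147 = 1.50680 bits

log₂(4) = 2.00000 bits

D_KL(P||U) = 2.00000 - 1.50680 = 0.49320 ≈ 0.4932 bits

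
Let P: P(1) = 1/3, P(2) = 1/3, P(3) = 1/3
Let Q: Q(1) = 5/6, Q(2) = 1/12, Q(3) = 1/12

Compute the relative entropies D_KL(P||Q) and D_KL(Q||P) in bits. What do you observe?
D_KL(P||Q) = 0.8927 bits, D_KL(Q||P) = 0.7683 bits. The two directions give different values (D_KL(P||Q) exceeds D_KL(Q||P) by 0.1244 bits): KL divergence is asymmetric.

D_KL(P||Q) = Σ P(x) log₂(P(x)/Q(x))

Computing term by term:
  P(1)·log₂(P(1)/Q(1)) = (1/3)·log₂((1/3)/(5/6)) = -0.44064
  P(2)·log₂(P(2)/Q(2)) = (1/3)·log₂((1/3)/(1/12)) = 0.66667
  P(3)·log₂(P(3)/Q(3)) = (1/3)·log₂((1/3)/(1/12)) = 0.66667

D_KL(P||Q) = -0.44064 + 0.66667 + 0.66667 = 0.89270 ≈ 0.8927 bits

D_KL(Q||P) = Σ Q(x) log₂(Q(x)/P(x))

Computing term by term:
  Q(1)·log₂(Q(1)/P(1)) = (5/6)·log₂((5/6)/(1/3)) = 1.10161
  Q(2)·log₂(Q(2)/P(2)) = (1/12)·log₂((1/12)/(1/3)) = -0.16667
  Q(3)·log₂(Q(3)/P(3)) = (1/12)·log₂((1/12)/(1/3)) = -0.16667

D_KL(Q||P) = 1.10161 - 0.16667 - 0.16667 = 0.76827 ≈ 0.7683 bits

These are NOT equal (difference: 0.1244 bits). KL divergence is asymmetric: D_KL(P||Q) ≠ D_KL(Q||P) in general.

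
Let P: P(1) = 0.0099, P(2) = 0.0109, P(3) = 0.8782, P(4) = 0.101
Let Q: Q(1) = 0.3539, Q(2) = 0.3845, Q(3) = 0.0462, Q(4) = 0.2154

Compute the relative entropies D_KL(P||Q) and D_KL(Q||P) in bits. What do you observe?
D_KL(P||Q) = 3.5136 bits, D_KL(Q||P) = 3.8417 bits. The two directions give different values (D_KL(Q||P) exceeds D_KL(P||Q) by 0.3281 bits): KL divergence is asymmetric.

D_KL(P||Q) = Σ P(x) log₂(P(x)/Q(x))

Computing term by term:
  P(1)·log₂(P(1)/Q(1)) = 0.0099·log₂(0.0099/0.3539) = -0.05108
  P(2)·log₂(P(2)/Q(2)) = 0.0109·log₂(0.0109/0.3845) = -0.05603
  P(3)·log₂(P(3)/Q(3)) = 0.8782·log₂(0.8782/0.0462) = 3.73111
  P(4)·log₂(P(4)/Q(4)) = 0.101·log₂(0.101/0.2154) = -0.11036

D_KL(P||Q) = -0.05108 - 0.05603 + 3.73111 - 0.11036 = 3.51364 ≈ 3.5136 bits

D_KL(Q||P) = Σ Q(x) log₂(Q(x)/P(x))

Computing term by term:
  Q(1)·log₂(Q(1)/P(1)) = 0.3539·log₂(0.3539/0.0099) = 1.82604
  Q(2)·log₂(Q(2)/P(2)) = 0.3845·log₂(0.3845/0.0109) = 1.97655
  Q(3)·log₂(Q(3)/P(3)) = 0.0462·log₂(0.0462/0.8782) = -0.19628
  Q(4)·log₂(Q(4)/P(4)) = 0.2154·log₂(0.2154/0.101) = 0.23536

D_KL(Q||P) = 1.82604 + 1.97655 - 0.19628 + 0.23536 = 3.84167 ≈ 3.8417 bits

These are NOT equal (difference: 0.3281 bits). KL divergence is asymmetric: D_KL(P||Q) ≠ D_KL(Q||P) in general.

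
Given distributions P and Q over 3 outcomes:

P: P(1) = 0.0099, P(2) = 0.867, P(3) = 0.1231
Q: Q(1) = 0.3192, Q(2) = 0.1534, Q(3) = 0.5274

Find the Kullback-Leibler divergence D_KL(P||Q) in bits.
1.8584 bits

D_KL(P||Q) = Σ P(x) log₂(P(x)/Q(x))

Computing term by term:
  P(1)·log₂(P(1)/Q(1)) = 0.0099·log₂(0.0099/0.3192) = -0.04961
  P(2)·log₂(P(2)/Q(2)) = 0.867·log₂(0.867/0.1534) = 2.16640
  P(3)·log₂(P(3)/Q(3)) = 0.1231·log₂(0.1231/0.5274) = -0.25840

D_KL(P||Q) = -0.04961 + 2.16640 - 0.25840 = 1.85839 ≈ 1.8584 bits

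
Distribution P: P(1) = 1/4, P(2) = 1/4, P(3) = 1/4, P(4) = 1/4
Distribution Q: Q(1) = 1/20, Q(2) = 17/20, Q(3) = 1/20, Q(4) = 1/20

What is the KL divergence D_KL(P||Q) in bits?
1.3001 bits

D_KL(P||Q) = Σ P(x) log₂(P(x)/Q(x))

Computing term by term:
  P(1)·log₂(P(1)/Q(1)) = (1/4)·log₂((1/4)/(1/20)) = 0.58048
  P(2)·log₂(P(2)/Q(2)) = (1/4)·log₂((1/4)/(17/20)) = -0.44138
  P(3)·log₂(P(3)/Q(3)) = (1/4)·log₂((1/4)/(1/20)) = 0.58048
  P(4)·log₂(P(4)/Q(4)) = (1/4)·log₂((1/4)/(1/20)) = 0.58048

D_KL(P||Q) = 0.58048 - 0.44138 + 0.58048 + 0.58048 = 1.30006 ≈ 1.3001 bits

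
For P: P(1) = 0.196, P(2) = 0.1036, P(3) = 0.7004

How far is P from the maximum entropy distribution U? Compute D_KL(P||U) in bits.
0.4255 bits

U(i) = 1/3 for all i

D_KL(P||U) = Σ P(x) log₂(P(x) / (1/3))
           = Σ P(x) log₂(P(x)) + log₂(3)
           = log₂(3) - H(P)

H(P) = -Σ P(x) log₂(P(x)):
  -P(1)·log₂(P(1)) = -(0.196)·log₂(0.196) = 0.46081
  -P(2)·log₂(P(2)) = -(0.1036)·log₂(0.1036) = 0.33887
  -P(3)·log₂(P(3)) = -(0.7004)·log₂(0.7004) = 0.35983
H(P) = 0.46081 + 0.33887 + 0.35983 = 1.15951 bits

log₂(3) = 1.58496 bits

D_KL(P||U) = 1.58496 - 1.15951 = 0.42545 ≈ 0.4255 bits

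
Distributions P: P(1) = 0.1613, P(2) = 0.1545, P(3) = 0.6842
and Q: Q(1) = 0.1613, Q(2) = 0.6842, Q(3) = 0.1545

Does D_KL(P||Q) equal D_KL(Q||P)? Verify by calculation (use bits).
D_KL(P||Q) = 1.1372 bits, D_KL(Q||P) = 1.1372 bits. Yes — for this pair D_KL(P||Q) = D_KL(Q||P).

D_KL(P||Q) = Σ P(x) log₂(P(x)/Q(x))

Computing term by term:
  P(1)·log₂(P(1)/Q(1)) = 0.1613·log₂(0.1613/0.1613) = 0.00000
  P(2)·log₂(P(2)/Q(2)) = 0.1545·log₂(0.1545/0.6842) = -0.33168
  P(3)·log₂(P(3)/Q(3)) = 0.6842·log₂(0.6842/0.1545) = 1.46885

D_KL(P||Q) = 0.00000 - 0.33168 + 1.46885 = 1.13717 ≈ 1.1372 bits

D_KL(Q||P) = Σ Q(x) log₂(Q(x)/P(x))

Computing term by term:
  Q(1)·log₂(Q(1)/P(1)) = 0.1613·log₂(0.1613/0.1613) = 0.00000
  Q(2)·log₂(Q(2)/P(2)) = 0.6842·log₂(0.6842/0.1545) = 1.46885
  Q(3)·log₂(Q(3)/P(3)) = 0.1545·log₂(0.1545/0.6842) = -0.33168

D_KL(Q||P) = 0.00000 + 1.46885 - 0.33168 = 1.13717 ≈ 1.1372 bits

These ARE equal here. Q is P with outcomes relabeled (Q(2) = P(3), Q(3) = P(2)) by a relabeling that is its own inverse, so the two sums contain exactly the same terms in a different order. This is a special case — KL divergence is not symmetric in general: D_KL(P||Q) ≠ D_KL(Q||P) for most P, Q.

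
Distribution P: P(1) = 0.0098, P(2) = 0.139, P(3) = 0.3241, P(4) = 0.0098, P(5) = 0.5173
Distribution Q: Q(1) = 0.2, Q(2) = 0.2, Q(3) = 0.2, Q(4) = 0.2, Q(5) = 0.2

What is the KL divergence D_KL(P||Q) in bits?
0.7767 bits

D_KL(P||Q) = Σ P(x) log₂(P(x)/Q(x))

Computing term by term:
  P(1)·log₂(P(1)/Q(1)) = 0.0098·log₂(0.0098/0.2) = -0.04264
  P(2)·log₂(P(2)/Q(2)) = 0.139·log₂(0.139/0.2) = -0.07296
  P(3)·log₂(P(3)/Q(3)) = 0.3241·log₂(0.3241/0.2) = 0.22572
  P(4)·log₂(P(4)/Q(4)) = 0.0098·log₂(0.0098/0.2) = -0.04264
  P(5)·log₂(P(5)/Q(5)) = 0.5173·log₂(0.5173/0.2) = 0.70922

D_KL(P||Q) = -0.04264 - 0.07296 + 0.22572 - 0.04264 + 0.70922 = 0.77670 ≈ 0.7767 bits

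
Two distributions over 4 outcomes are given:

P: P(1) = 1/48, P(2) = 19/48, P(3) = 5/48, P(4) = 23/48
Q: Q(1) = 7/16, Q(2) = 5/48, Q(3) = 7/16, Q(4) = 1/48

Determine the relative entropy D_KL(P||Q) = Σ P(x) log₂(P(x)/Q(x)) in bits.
2.6227 bits

D_KL(P||Q) = Σ P(x) log₂(P(x)/Q(x))

Computing term by term:
  P(1)·log₂(P(1)/Q(1)) = (1/48)·log₂((1/48)/(7/16)) = -0.09151
  P(2)·log₂(P(2)/Q(2)) = (19/48)·log₂((19/48)/(5/48)) = 0.76237
  P(3)·log₂(P(3)/Q(3)) = (5/48)·log₂((5/48)/(7/16)) = -0.21567
  P(4)·log₂(P(4)/Q(4)) = (23/48)·log₂((23/48)/(1/48)) = 2.16754

D_KL(P||Q) = -0.09151 + 0.76237 - 0.21567 + 2.16754 = 2.62273 ≈ 2.6227 bits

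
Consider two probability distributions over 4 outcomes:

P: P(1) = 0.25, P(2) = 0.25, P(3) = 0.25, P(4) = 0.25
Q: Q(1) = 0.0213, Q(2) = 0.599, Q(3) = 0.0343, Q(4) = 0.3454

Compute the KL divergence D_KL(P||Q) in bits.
1.1729 bits

D_KL(P||Q) = Σ P(x) log₂(P(x)/Q(x))

Computing term by term:
  P(1)·log₂(P(1)/Q(1)) = 0.25·log₂(0.25/0.0213) = 0.88825
  P(2)·log₂(P(2)/Q(2)) = 0.25·log₂(0.25/0.599) = -0.31516
  P(3)·log₂(P(3)/Q(3)) = 0.25·log₂(0.25/0.0343) = 0.71641
  P(4)·log₂(P(4)/Q(4)) = 0.25·log₂(0.25/0.3454) = -0.11658

D_KL(P||Q) = 0.88825 - 0.31516 + 0.71641 - 0.11658 = 1.17292 ≈ 1.1729 bits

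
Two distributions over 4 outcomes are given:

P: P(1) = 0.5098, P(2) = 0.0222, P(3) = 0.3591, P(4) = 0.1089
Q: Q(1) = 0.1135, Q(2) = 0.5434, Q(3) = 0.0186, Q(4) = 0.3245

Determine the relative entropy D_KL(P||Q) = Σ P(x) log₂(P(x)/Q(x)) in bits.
2.3646 bits

D_KL(P||Q) = Σ P(x) log₂(P(x)/Q(x))

Computing term by term:
  P(1)·log₂(P(1)/Q(1)) = 0.5098·log₂(0.5098/0.1135) = 1.10486
  P(2)·log₂(P(2)/Q(2)) = 0.0222·log₂(0.0222/0.5434) = -0.10242
  P(3)·log₂(P(3)/Q(3)) = 0.3591·log₂(0.3591/0.0186) = 1.53372
  P(4)·log₂(P(4)/Q(4)) = 0.1089·log₂(0.1089/0.3245) = -0.17154

D_KL(P||Q) = 1.10486 - 0.10242 + 1.53372 - 0.17154 = 2.36462 ≈ 2.3646 bits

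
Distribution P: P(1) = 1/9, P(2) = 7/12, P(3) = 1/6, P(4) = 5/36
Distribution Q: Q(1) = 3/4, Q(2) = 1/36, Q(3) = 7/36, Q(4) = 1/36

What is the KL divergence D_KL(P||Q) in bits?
2.5415 bits

D_KL(P||Q) = Σ P(x) log₂(P(x)/Q(x))

Computing term by term:
  P(1)·log₂(P(1)/Q(1)) = (1/9)·log₂((1/9)/(3/4)) = -0.30610
  P(2)·log₂(P(2)/Q(2)) = (7/12)·log₂((7/12)/(1/36)) = 2.56219
  P(3)·log₂(P(3)/Q(3)) = (1/6)·log₂((1/6)/(7/36)) = -0.03707
  P(4)·log₂(P(4)/Q(4)) = (5/36)·log₂((5/36)/(1/36)) = 0.32249

D_KL(P||Q) = -0.30610 + 2.56219 - 0.03707 + 0.32249 = 2.54151 ≈ 2.5415 bits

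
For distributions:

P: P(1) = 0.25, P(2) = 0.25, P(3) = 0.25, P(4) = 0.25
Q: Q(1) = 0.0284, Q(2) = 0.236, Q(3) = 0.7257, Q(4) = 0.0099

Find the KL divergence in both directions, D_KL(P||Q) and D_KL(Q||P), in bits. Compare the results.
D_KL(P||Q) = 1.5855 bits, D_KL(Q||P) = 0.9609 bits. D_KL(P||Q) is larger than D_KL(Q||P) by 0.6246 bits; the two directions differ.

D_KL(P||Q) = Σ P(x) log₂(P(x)/Q(x))

Computing term by term:
  P(1)·log₂(P(1)/Q(1)) = 0.25·log₂(0.25/0.0284) = 0.78449
  P(2)·log₂(P(2)/Q(2)) = 0.25·log₂(0.25/0.236) = 0.02079
  P(3)·log₂(P(3)/Q(3)) = 0.25·log₂(0.25/0.7257) = -0.38436
  P(4)·log₂(P(4)/Q(4)) = 0.25·log₂(0.25/0.0099) = 1.16459

D_KL(P||Q) = 0.78449 + 0.02079 - 0.38436 + 1.16459 = 1.58551 ≈ 1.5855 bits

D_KL(Q||P) = Σ Q(x) log₂(Q(x)/P(x))

Computing term by term:
  Q(1)·log₂(Q(1)/P(1)) = 0.0284·log₂(0.0284/0.25) = -0.08912
  Q(2)·log₂(Q(2)/P(2)) = 0.236·log₂(0.236/0.25) = -0.01962
  Q(3)·log₂(Q(3)/P(3)) = 0.7257·log₂(0.7257/0.25) = 1.11572
  Q(4)·log₂(Q(4)/P(4)) = 0.0099·log₂(0.0099/0.25) = -0.04612

D_KL(Q||P) = -0.08912 - 0.01962 + 1.11572 - 0.04612 = 0.96086 ≈ 0.9609 bits

These are NOT equal (difference: 0.6246 bits). KL divergence is asymmetric: D_KL(P||Q) ≠ D_KL(Q||P) in general.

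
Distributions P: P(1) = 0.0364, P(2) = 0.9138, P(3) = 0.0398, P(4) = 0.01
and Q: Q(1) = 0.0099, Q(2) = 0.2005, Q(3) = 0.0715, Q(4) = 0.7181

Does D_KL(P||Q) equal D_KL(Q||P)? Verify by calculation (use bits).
D_KL(P||Q) = 1.9727 bits, D_KL(Q||P) = 4.0310 bits. No — D_KL(P||Q) ≠ D_KL(Q||P) for this pair.

D_KL(P||Q) = Σ P(x) log₂(P(x)/Q(x))

Computing term by term:
  P(1)·log₂(P(1)/Q(1)) = 0.0364·log₂(0.0364/0.0099) = 0.06838
  P(2)·log₂(P(2)/Q(2)) = 0.9138·log₂(0.9138/0.2005) = 1.99965
  P(3)·log₂(P(3)/Q(3)) = 0.0398·log₂(0.0398/0.0715) = -0.03364
  P(4)·log₂(P(4)/Q(4)) = 0.01·log₂(0.01/0.7181) = -0.06166

D_KL(P||Q) = 0.06838 + 1.99965 - 0.03364 - 0.06166 = 1.97273 ≈ 1.9727 bits

D_KL(Q||P) = Σ Q(x) log₂(Q(x)/P(x))

Computing term by term:
  Q(1)·log₂(Q(1)/P(1)) = 0.0099·log₂(0.0099/0.0364) = -0.01860
  Q(2)·log₂(Q(2)/P(2)) = 0.2005·log₂(0.2005/0.9138) = -0.43875
  Q(3)·log₂(Q(3)/P(3)) = 0.0715·log₂(0.0715/0.0398) = 0.06043
  Q(4)·log₂(Q(4)/P(4)) = 0.7181·log₂(0.7181/0.01) = 4.42789

D_KL(Q||P) = -0.01860 - 0.43875 + 0.06043 + 4.42789 = 4.03097 ≈ 4.0310 bits

These are NOT equal (difference: 2.0583 bits). KL divergence is asymmetric: D_KL(P||Q) ≠ D_KL(Q||P) in general.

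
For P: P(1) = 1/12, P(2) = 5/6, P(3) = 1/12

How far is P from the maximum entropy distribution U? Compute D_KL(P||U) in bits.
0.7683 bits

U(i) = 1/3 for all i

D_KL(P||U) = Σ P(x) log₂(P(x) / (1/3))
           = Σ P(x) log₂(P(x)) + log₂(3)
           = log₂(3) - H(P)

H(P) = -Σ P(x) log₂(P(x)):
  -P(1)·log₂(P(1)) = -(1/12)·log₂(1/12) = 0.29875
  -P(2)·log₂(P(2)) = -(5/6)·log₂(5/6) = 0.21920
  -P(3)·log₂(P(3)) = -(1/12)·log₂(1/12) = 0.29875
H(P) = 0.29875 + 0.21920 + 0.29875 = 0.81670 bits

log₂(3) = 1.58496 bits

D_KL(P||U) = 1.58496 - 0.81670 = 0.76826 ≈ 0.7683 bits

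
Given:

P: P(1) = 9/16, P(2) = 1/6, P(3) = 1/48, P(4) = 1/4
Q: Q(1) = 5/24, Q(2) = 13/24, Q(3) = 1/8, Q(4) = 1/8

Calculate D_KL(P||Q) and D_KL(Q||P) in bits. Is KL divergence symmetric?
D_KL(P||Q) = 0.7188 bits, D_KL(Q||P) = 0.8207 bits. No, KL divergence is not symmetric.

D_KL(P||Q) = Σ P(x) log₂(P(x)/Q(x))

Computing term by term:
  P(1)·log₂(P(1)/Q(1)) = (9/16)·log₂((9/16)/(5/24)) = 0.80604
  P(2)·log₂(P(2)/Q(2)) = (1/6)·log₂((1/6)/(13/24)) = -0.28341
  P(3)·log₂(P(3)/Q(3)) = (1/48)·log₂((1/48)/(1/8)) = -0.05385
  P(4)·log₂(P(4)/Q(4)) = (1/4)·log₂((1/4)/(1/8)) = 0.25000

D_KL(P||Q) = 0.80604 - 0.28341 - 0.05385 + 0.25000 = 0.71878 ≈ 0.7188 bits

D_KL(Q||P) = Σ Q(x) log₂(Q(x)/P(x))

Computing term by term:
  Q(1)·log₂(Q(1)/P(1)) = (5/24)·log₂((5/24)/(9/16)) = -0.29853
  Q(2)·log₂(Q(2)/P(2)) = (13/24)·log₂((13/24)/(1/6)) = 0.92107
  Q(3)·log₂(Q(3)/P(3)) = (1/8)·log₂((1/8)/(1/48)) = 0.32312
  Q(4)·log₂(Q(4)/P(4)) = (1/8)·log₂((1/8)/(1/4)) = -0.12500

D_KL(Q||P) = -0.29853 + 0.92107 + 0.32312 - 0.12500 = 0.82066 ≈ 0.8207 bits

These are NOT equal (difference: 0.1019 bits). KL divergence is asymmetric: D_KL(P||Q) ≠ D_KL(Q||P) in general.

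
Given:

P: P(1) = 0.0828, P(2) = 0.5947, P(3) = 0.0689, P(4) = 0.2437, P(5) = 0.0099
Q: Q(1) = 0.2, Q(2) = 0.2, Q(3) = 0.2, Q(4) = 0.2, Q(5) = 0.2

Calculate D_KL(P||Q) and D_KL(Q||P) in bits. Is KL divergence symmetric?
D_KL(P||Q) = 0.7502 bits, D_KL(Q||P) = 1.0578 bits. No, KL divergence is not symmetric.

D_KL(P||Q) = Σ P(x) log₂(P(x)/Q(x))

Computing term by term:
  P(1)·log₂(P(1)/Q(1)) = 0.0828·log₂(0.0828/0.2) = -0.10535
  P(2)·log₂(P(2)/Q(2)) = 0.5947·log₂(0.5947/0.2) = 0.93496
  P(3)·log₂(P(3)/Q(3)) = 0.0689·log₂(0.0689/0.2) = -0.10593
  P(4)·log₂(P(4)/Q(4)) = 0.2437·log₂(0.2437/0.2) = 0.06948
  P(5)·log₂(P(5)/Q(5)) = 0.0099·log₂(0.0099/0.2) = -0.04293

D_KL(P||Q) = -0.10535 + 0.93496 - 0.10593 + 0.06948 - 0.04293 = 0.75023 ≈ 0.7502 bits

D_KL(Q||P) = Σ Q(x) log₂(Q(x)/P(x))

Computing term by term:
  Q(1)·log₂(Q(1)/P(1)) = 0.2·log₂(0.2/0.0828) = 0.25446
  Q(2)·log₂(Q(2)/P(2)) = 0.2·log₂(0.2/0.5947) = -0.31443
  Q(3)·log₂(Q(3)/P(3)) = 0.2·log₂(0.2/0.0689) = 0.30748
  Q(4)·log₂(Q(4)/P(4)) = 0.2·log₂(0.2/0.2437) = -0.05702
  Q(5)·log₂(Q(5)/P(5)) = 0.2·log₂(0.2/0.0099) = 0.86729

D_KL(Q||P) = 0.25446 - 0.31443 + 0.30748 - 0.05702 + 0.86729 = 1.05778 ≈ 1.0578 bits

These are NOT equal (difference: 0.3076 bits). KL divergence is asymmetric: D_KL(P||Q) ≠ D_KL(Q||P) in general.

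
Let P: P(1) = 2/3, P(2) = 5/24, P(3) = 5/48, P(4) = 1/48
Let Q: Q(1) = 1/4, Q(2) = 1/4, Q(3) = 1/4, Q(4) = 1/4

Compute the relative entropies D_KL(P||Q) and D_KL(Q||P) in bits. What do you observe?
D_KL(P||Q) = 0.6823 bits, D_KL(Q||P) = 0.9240 bits. The two directions give different values (D_KL(Q||P) exceeds D_KL(P||Q) by 0.2417 bits): KL divergence is asymmetric.

D_KL(P||Q) = Σ P(x) log₂(P(x)/Q(x))

Computing term by term:
  P(1)·log₂(P(1)/Q(1)) = (2/3)·log₂((2/3)/(1/4)) = 0.94336
  P(2)·log₂(P(2)/Q(2)) = (5/24)·log₂((5/24)/(1/4)) = -0.05480
  P(3)·log₂(P(3)/Q(3)) = (5/48)·log₂((5/48)/(1/4)) = -0.13157
  P(4)·log₂(P(4)/Q(4)) = (1/48)·log₂((1/48)/(1/4)) = -0.07469

D_KL(P||Q) = 0.94336 - 0.05480 - 0.13157 - 0.07469 = 0.68230 ≈ 0.6823 bits

D_KL(Q||P) = Σ Q(x) log₂(Q(x)/P(x))

Computing term by term:
  Q(1)·log₂(Q(1)/P(1)) = (1/4)·log₂((1/4)/(2/3)) = -0.35376
  Q(2)·log₂(Q(2)/P(2)) = (1/4)·log₂((1/4)/(5/24)) = 0.06576
  Q(3)·log₂(Q(3)/P(3)) = (1/4)·log₂((1/4)/(5/48)) = 0.31576
  Q(4)·log₂(Q(4)/P(4)) = (1/4)·log₂((1/4)/(1/48)) = 0.89624

D_KL(Q||P) = -0.35376 + 0.06576 + 0.31576 + 0.89624 = 0.92400 ≈ 0.9240 bits

These are NOT equal (difference: 0.2417 bits). KL divergence is asymmetric: D_KL(P||Q) ≠ D_KL(Q||P) in general.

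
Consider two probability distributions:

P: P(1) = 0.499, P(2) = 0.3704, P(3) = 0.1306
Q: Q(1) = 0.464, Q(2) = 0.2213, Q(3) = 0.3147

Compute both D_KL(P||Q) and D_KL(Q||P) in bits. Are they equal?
D_KL(P||Q) = 0.1619 bits, D_KL(Q||P) = 0.1862 bits. No, they are not equal.

D_KL(P||Q) = Σ P(x) log₂(P(x)/Q(x))

Computing term by term:
  P(1)·log₂(P(1)/Q(1)) = 0.499·log₂(0.499/0.464) = 0.05235
  P(2)·log₂(P(2)/Q(2)) = 0.3704·log₂(0.3704/0.2213) = 0.27524
  P(3)·log₂(P(3)/Q(3)) = 0.1306·log₂(0.1306/0.3147) = -0.16571

D_KL(P||Q) = 0.05235 + 0.27524 - 0.16571 = 0.16188 ≈ 0.1619 bits

D_KL(Q||P) = Σ Q(x) log₂(Q(x)/P(x))

Computing term by term:
  Q(1)·log₂(Q(1)/P(1)) = 0.464·log₂(0.464/0.499) = -0.04868
  Q(2)·log₂(Q(2)/P(2)) = 0.2213·log₂(0.2213/0.3704) = -0.16444
  Q(3)·log₂(Q(3)/P(3)) = 0.3147·log₂(0.3147/0.1306) = 0.39930

D_KL(Q||P) = -0.04868 - 0.16444 + 0.39930 = 0.18618 ≈ 0.1862 bits

These are NOT equal (difference: 0.0243 bits). KL divergence is asymmetric: D_KL(P||Q) ≠ D_KL(Q||P) in general.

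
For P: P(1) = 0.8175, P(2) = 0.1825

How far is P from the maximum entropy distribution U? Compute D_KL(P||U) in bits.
0.3145 bits

U(i) = 1/2 for all i

D_KL(P||U) = Σ P(x) log₂(P(x) / (1/2))
           = Σ P(x) log₂(P(x)) + log₂(2)
           = log₂(2) - H(P)

H(P) = -Σ P(x) log₂(P(x)):
  -P(1)·log₂(P(1)) = -(0.8175)·log₂(0.8175) = 0.23765
  -P(2)·log₂(P(2)) = -(0.1825)·log₂(0.1825) = 0.44786
H(P) = 0.23765 + 0.44786 = 0.68551 bits

log₂(2) = 1.00000 bits

D_KL(P||U) = 1.00000 - 0.68551 = 0.31449 ≈ 0.3145 bits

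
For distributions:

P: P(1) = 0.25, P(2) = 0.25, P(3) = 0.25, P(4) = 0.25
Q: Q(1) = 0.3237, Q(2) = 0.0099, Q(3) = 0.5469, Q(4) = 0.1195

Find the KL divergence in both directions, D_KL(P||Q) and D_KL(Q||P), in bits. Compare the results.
D_KL(P||Q) = 1.0553 bits, D_KL(Q||P) = 0.5649 bits. D_KL(P||Q) is larger than D_KL(Q||P) by 0.4904 bits; the two directions differ.

D_KL(P||Q) = Σ P(x) log₂(P(x)/Q(x))

Computing term by term:
  P(1)·log₂(P(1)/Q(1)) = 0.25·log₂(0.25/0.3237) = -0.09318
  P(2)·log₂(P(2)/Q(2)) = 0.25·log₂(0.25/0.0099) = 1.16459
  P(3)·log₂(P(3)/Q(3)) = 0.25·log₂(0.25/0.5469) = -0.28234
  P(4)·log₂(P(4)/Q(4)) = 0.25·log₂(0.25/0.1195) = 0.26623

D_KL(P||Q) = -0.09318 + 1.16459 - 0.28234 + 0.26623 = 1.05530 ≈ 1.0553 bits

D_KL(Q||P) = Σ Q(x) log₂(Q(x)/P(x))

Computing term by term:
  Q(1)·log₂(Q(1)/P(1)) = 0.3237·log₂(0.3237/0.25) = 0.12065
  Q(2)·log₂(Q(2)/P(2)) = 0.0099·log₂(0.0099/0.25) = -0.04612
  Q(3)·log₂(Q(3)/P(3)) = 0.5469·log₂(0.5469/0.25) = 0.61764
  Q(4)·log₂(Q(4)/P(4)) = 0.1195·log₂(0.1195/0.25) = -0.12726

D_KL(Q||P) = 0.12065 - 0.04612 + 0.61764 - 0.12726 = 0.56491 ≈ 0.5649 bits

These are NOT equal (difference: 0.4904 bits). KL divergence is asymmetric: D_KL(P||Q) ≠ D_KL(Q||P) in general.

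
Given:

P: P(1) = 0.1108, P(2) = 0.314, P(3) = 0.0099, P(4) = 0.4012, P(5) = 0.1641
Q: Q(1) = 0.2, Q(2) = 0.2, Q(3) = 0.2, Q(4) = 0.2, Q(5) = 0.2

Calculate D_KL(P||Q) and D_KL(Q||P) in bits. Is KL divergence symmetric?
D_KL(P||Q) = 0.4231 bits, D_KL(Q||P) = 0.7638 bits. No, KL divergence is not symmetric.

D_KL(P||Q) = Σ P(x) log₂(P(x)/Q(x))

Computing term by term:
  P(1)·log₂(P(1)/Q(1)) = 0.1108·log₂(0.1108/0.2) = -0.09441
  P(2)·log₂(P(2)/Q(2)) = 0.314·log₂(0.314/0.2) = 0.20434
  P(3)·log₂(P(3)/Q(3)) = 0.0099·log₂(0.0099/0.2) = -0.04293
  P(4)·log₂(P(4)/Q(4)) = 0.4012·log₂(0.4012/0.2) = 0.40293
  P(5)·log₂(P(5)/Q(5)) = 0.1641·log₂(0.1641/0.2) = -0.04684

D_KL(P||Q) = -0.09441 + 0.20434 - 0.04293 + 0.40293 - 0.04684 = 0.42309 ≈ 0.4231 bits

D_KL(Q||P) = Σ Q(x) log₂(Q(x)/P(x))

Computing term by term:
  Q(1)·log₂(Q(1)/P(1)) = 0.2·log₂(0.2/0.1108) = 0.17041
  Q(2)·log₂(Q(2)/P(2)) = 0.2·log₂(0.2/0.314) = -0.13015
  Q(3)·log₂(Q(3)/P(3)) = 0.2·log₂(0.2/0.0099) = 0.86729
  Q(4)·log₂(Q(4)/P(4)) = 0.2·log₂(0.2/0.4012) = -0.20086
  Q(5)·log₂(Q(5)/P(5)) = 0.2·log₂(0.2/0.1641) = 0.05708

D_KL(Q||P) = 0.17041 - 0.13015 + 0.86729 - 0.20086 + 0.05708 = 0.76377 ≈ 0.7638 bits

These are NOT equal (difference: 0.3407 bits). KL divergence is asymmetric: D_KL(P||Q) ≠ D_KL(Q||P) in general.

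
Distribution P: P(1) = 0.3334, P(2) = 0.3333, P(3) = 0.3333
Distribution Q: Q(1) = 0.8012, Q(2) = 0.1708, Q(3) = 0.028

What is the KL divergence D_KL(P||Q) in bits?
1.0907 bits

D_KL(P||Q) = Σ P(x) log₂(P(x)/Q(x))

Computing term by term:
  P(1)·log₂(P(1)/Q(1)) = 0.3334·log₂(0.3334/0.8012) = -0.42172
  P(2)·log₂(P(2)/Q(2)) = 0.3333·log₂(0.3333/0.1708) = 0.32147
  P(3)·log₂(P(3)/Q(3)) = 0.3333·log₂(0.3333/0.028) = 1.19099

D_KL(P||Q) = -0.42172 + 0.32147 + 1.19099 = 1.09074 ≈ 1.0907 bits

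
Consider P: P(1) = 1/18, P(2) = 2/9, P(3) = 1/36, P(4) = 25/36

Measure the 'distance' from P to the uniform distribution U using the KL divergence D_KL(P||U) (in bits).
0.7772 bits

U(i) = 1/4 for all i

D_KL(P||U) = Σ P(x) log₂(P(x) / (1/4))
           = Σ P(x) log₂(P(x)) + log₂(4)
           = log₂(4) - H(P)

H(P) = -Σ P(x) log₂(P(x)):
  -P(1)·log₂(P(1)) = -(1/18)·log₂(1/18) = 0.23166
  -P(2)·log₂(P(2)) = -(2/9)·log₂(2/9) = 0.48221
  -P(3)·log₂(P(3)) = -(1/36)·log₂(1/36) = 0.14361
  -P(4)·log₂(P(4)) = -(25/36)·log₂(25/36) = 0.36533
H(P) = 0.23166 + 0.48221 + 0.14361 + 0.36533 = 1.22281 bits

log₂(4) = 2.00000 bits

D_KL(P||U) = 2.00000 - 1.22281 = 0.77719 ≈ 0.7772 bits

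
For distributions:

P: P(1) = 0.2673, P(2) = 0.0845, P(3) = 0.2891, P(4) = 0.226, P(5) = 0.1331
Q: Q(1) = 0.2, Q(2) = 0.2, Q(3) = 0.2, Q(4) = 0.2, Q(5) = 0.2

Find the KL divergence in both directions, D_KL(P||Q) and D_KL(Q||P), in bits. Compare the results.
D_KL(P||Q) = 0.1222 bits, D_KL(Q||P) = 0.1408 bits. D_KL(Q||P) is larger than D_KL(P||Q) by 0.0186 bits; the two directions differ.

D_KL(P||Q) = Σ P(x) log₂(P(x)/Q(x))

Computing term by term:
  P(1)·log₂(P(1)/Q(1)) = 0.2673·log₂(0.2673/0.2) = 0.11185
  P(2)·log₂(P(2)/Q(2)) = 0.0845·log₂(0.0845/0.2) = -0.10503
  P(3)·log₂(P(3)/Q(3)) = 0.2891·log₂(0.2891/0.2) = 0.15368
  P(4)·log₂(P(4)/Q(4)) = 0.226·log₂(0.226/0.2) = 0.03985
  P(5)·log₂(P(5)/Q(5)) = 0.1331·log₂(0.1331/0.2) = -0.07819

D_KL(P||Q) = 0.11185 - 0.10503 + 0.15368 + 0.03985 - 0.07819 = 0.12216 ≈ 0.1222 bits

D_KL(Q||P) = Σ Q(x) log₂(Q(x)/P(x))

Computing term by term:
  Q(1)·log₂(Q(1)/P(1)) = 0.2·log₂(0.2/0.2673) = -0.08369
  Q(2)·log₂(Q(2)/P(2)) = 0.2·log₂(0.2/0.0845) = 0.24860
  Q(3)·log₂(Q(3)/P(3)) = 0.2·log₂(0.2/0.2891) = -0.10631
  Q(4)·log₂(Q(4)/P(4)) = 0.2·log₂(0.2/0.226) = -0.03526
  Q(5)·log₂(Q(5)/P(5)) = 0.2·log₂(0.2/0.1331) = 0.11750

D_KL(Q||P) = -0.08369 + 0.24860 - 0.10631 - 0.03526 + 0.11750 = 0.14084 ≈ 0.1408 bits

These are NOT equal (difference: 0.0186 bits). KL divergence is asymmetric: D_KL(P||Q) ≠ D_KL(Q||P) in general.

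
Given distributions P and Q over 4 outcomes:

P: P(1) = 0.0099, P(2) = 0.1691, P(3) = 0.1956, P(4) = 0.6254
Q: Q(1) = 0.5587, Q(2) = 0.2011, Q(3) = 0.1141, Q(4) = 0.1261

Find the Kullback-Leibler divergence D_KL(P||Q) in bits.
1.4970 bits

D_KL(P||Q) = Σ P(x) log₂(P(x)/Q(x))

Computing term by term:
  P(1)·log₂(P(1)/Q(1)) = 0.0099·log₂(0.0099/0.5587) = -0.05760
  P(2)·log₂(P(2)/Q(2)) = 0.1691·log₂(0.1691/0.2011) = -0.04228
  P(3)·log₂(P(3)/Q(3)) = 0.1956·log₂(0.1956/0.1141) = 0.15210
  P(4)·log₂(P(4)/Q(4)) = 0.6254·log₂(0.6254/0.1261) = 1.44481

D_KL(P||Q) = -0.05760 - 0.04228 + 0.15210 + 1.44481 = 1.49703 ≈ 1.4970 bits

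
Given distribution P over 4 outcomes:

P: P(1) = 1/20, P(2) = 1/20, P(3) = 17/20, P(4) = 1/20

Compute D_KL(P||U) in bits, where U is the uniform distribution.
1.1524 bits

U(i) = 1/4 for all i

D_KL(P||U) = Σ P(x) log₂(P(x) / (1/4))
           = Σ P(x) log₂(P(x)) + log₂(4)
           = log₂(4) - H(P)

H(P) = -Σ P(x) log₂(P(x)):
  -P(1)·log₂(P(1)) = -(1/20)·log₂(1/20) = 0.21610
  -P(2)·log₂(P(2)) = -(1/20)·log₂(1/20) = 0.21610
  -P(3)·log₂(P(3)) = -(17/20)·log₂(17/20) = 0.19930
  -P(4)·log₂(P(4)) = -(1/20)·log₂(1/20) = 0.21610
H(P) = 0.21610 + 0.21610 + 0.19930 + 0.21610 = 0.84760 bits

log₂(4) = 2.00000 bits

D_KL(P||U) = 2.00000 - 0.84760 = 1.15240 ≈ 1.1524 bits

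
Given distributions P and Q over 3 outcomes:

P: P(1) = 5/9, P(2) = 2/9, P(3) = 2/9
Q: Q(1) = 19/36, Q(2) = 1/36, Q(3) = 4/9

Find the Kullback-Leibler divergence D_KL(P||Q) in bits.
0.4856 bits

D_KL(P||Q) = Σ P(x) log₂(P(x)/Q(x))

Computing term by term:
  P(1)·log₂(P(1)/Q(1)) = (5/9)·log₂((5/9)/(19/36)) = 0.04111
  P(2)·log₂(P(2)/Q(2)) = (2/9)·log₂((2/9)/(1/36)) = 0.66667
  P(3)·log₂(P(3)/Q(3)) = (2/9)·log₂((2/9)/(4/9)) = -0.22222

D_KL(P||Q) = 0.04111 + 0.66667 - 0.22222 = 0.48556 ≈ 0.4856 bits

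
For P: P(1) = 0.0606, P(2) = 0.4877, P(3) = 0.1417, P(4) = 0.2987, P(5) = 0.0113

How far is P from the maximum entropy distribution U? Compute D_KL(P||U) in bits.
0.5784 bits

U(i) = 1/5 for all i

D_KL(P||U) = Σ P(x) log₂(P(x) / (1/5))
           = Σ P(x) log₂(P(x)) + log₂(5)
           = log₂(5) - H(P)

H(P) = -Σ P(x) log₂(P(x)):
  -P(1)·log₂(P(1)) = -(0.0606)·log₂(0.0606) = 0.24510
  -P(2)·log₂(P(2)) = -(0.4877)·log₂(0.4877) = 0.50523
  -P(3)·log₂(P(3)) = -(0.1417)·log₂(0.1417) = 0.39946
  -P(4)·log₂(P(4)) = -(0.2987)·log₂(0.2987) = 0.52070
  -P(5)·log₂(P(5)) = -(0.0113)·log₂(0.0113) = 0.07308
H(P) = 0.24510 + 0.50523 + 0.39946 + 0.52070 + 0.07308 = 1.74357 bits

log₂(5) = 2.32193 bits

D_KL(P||U) = 2.32193 - 1.74357 = 0.57836 ≈ 0.5784 bits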